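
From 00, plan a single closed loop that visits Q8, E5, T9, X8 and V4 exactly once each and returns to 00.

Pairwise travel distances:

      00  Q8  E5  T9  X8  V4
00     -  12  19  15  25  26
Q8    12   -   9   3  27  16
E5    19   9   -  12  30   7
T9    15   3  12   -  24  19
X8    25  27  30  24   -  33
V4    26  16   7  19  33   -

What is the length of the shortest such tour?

There are 60 distinct closed tours to check (reversals are equivalent).
00-Q8-E5-T9-X8-V4-00: 12+9+12+24+33+26 = 116
00-Q8-E5-T9-V4-X8-00: 12+9+12+19+33+25 = 110
00-Q8-E5-X8-T9-V4-00: 12+9+30+24+19+26 = 120
00-Q8-E5-X8-V4-T9-00: 12+9+30+33+19+15 = 118
00-Q8-E5-V4-T9-X8-00: 12+9+7+19+24+25 = 96
00-Q8-E5-V4-X8-T9-00: 12+9+7+33+24+15 = 100
00-Q8-T9-E5-X8-V4-00: 12+3+12+30+33+26 = 116
00-Q8-T9-E5-V4-X8-00: 12+3+12+7+33+25 = 92
00-Q8-T9-X8-E5-V4-00: 12+3+24+30+7+26 = 102
00-Q8-T9-X8-V4-E5-00: 12+3+24+33+7+19 = 98
00-Q8-T9-V4-E5-X8-00: 12+3+19+7+30+25 = 96
00-Q8-T9-V4-X8-E5-00: 12+3+19+33+30+19 = 116
00-Q8-X8-E5-T9-V4-00: 12+27+30+12+19+26 = 126
00-Q8-X8-E5-V4-T9-00: 12+27+30+7+19+15 = 110
… (46 more)
The minimum is 92.
One optimal route: 00 → Q8 → T9 → E5 → V4 → X8 → 00 (or its reverse).

Shortest round trip = 92.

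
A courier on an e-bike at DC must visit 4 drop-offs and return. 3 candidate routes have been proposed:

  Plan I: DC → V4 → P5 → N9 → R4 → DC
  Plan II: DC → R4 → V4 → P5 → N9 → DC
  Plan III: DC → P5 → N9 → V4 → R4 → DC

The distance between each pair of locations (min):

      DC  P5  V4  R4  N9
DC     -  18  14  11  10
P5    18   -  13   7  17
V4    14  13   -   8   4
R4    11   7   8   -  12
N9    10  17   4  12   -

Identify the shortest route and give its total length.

Shortest is Plan III, total 58 min.

Plan I: 14 + 13 + 17 + 12 + 11 = 67
Plan II: 11 + 8 + 13 + 17 + 10 = 59
Plan III: 18 + 17 + 4 + 8 + 11 = 58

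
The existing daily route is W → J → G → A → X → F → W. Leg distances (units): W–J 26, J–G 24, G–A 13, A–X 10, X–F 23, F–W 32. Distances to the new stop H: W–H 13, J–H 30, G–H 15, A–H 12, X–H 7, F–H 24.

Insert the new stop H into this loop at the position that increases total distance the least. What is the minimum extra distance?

Minimum extra distance: 5, inserting H between F and W.

Insertion cost between consecutive stops i–j is d(i,H) + d(H,j) − d(i,j):
  between W and J: 13 + 30 − 26 = 17
  between J and G: 30 + 15 − 24 = 21
  between G and A: 15 + 12 − 13 = 14
  between A and X: 12 + 7 − 10 = 9
  between X and F: 7 + 24 − 23 = 8
  between F and W: 24 + 13 − 32 = 5
Cheapest insertion is between F and W, adding 5.
New total = 128 + 5 = 133.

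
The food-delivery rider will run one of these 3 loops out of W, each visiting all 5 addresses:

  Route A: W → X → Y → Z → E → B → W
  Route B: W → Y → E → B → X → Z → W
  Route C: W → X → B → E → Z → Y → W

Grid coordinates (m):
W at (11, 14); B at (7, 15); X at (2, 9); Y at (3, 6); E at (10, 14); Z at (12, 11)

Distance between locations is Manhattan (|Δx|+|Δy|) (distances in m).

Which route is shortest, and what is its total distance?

46 m — Route A is the shortest.

Route A: 14 + 4 + 14 + 5 + 4 + 5 = 46
Route B: 16 + 15 + 4 + 11 + 12 + 4 = 62
Route C: 14 + 11 + 4 + 5 + 14 + 16 = 64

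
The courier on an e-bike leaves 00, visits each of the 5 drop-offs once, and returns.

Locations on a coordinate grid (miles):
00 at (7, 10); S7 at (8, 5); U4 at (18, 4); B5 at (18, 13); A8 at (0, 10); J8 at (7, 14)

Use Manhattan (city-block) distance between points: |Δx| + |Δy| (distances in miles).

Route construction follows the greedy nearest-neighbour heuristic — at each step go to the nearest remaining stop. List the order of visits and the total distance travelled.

Nearest-neighbour total = 62 miles; route 00 → J8 → S7 → U4 → B5 → A8 → 00.

From 00: distances to unvisited — J8=4, S7=6, A8=7, B5=14, U4=17. Nearest is J8 (4).
From J8: distances to unvisited — S7=10, A8=11, B5=12, U4=21. Nearest is S7 (10).
From S7: distances to unvisited — U4=11, A8=13, B5=18. Nearest is U4 (11).
From U4: distances to unvisited — B5=9, A8=24. Nearest is B5 (9).
From B5: distances to unvisited — A8=21. Nearest is A8 (21).
Return A8→00: 7.
Total = 4 + 10 + 11 + 9 + 21 + 7 = 62.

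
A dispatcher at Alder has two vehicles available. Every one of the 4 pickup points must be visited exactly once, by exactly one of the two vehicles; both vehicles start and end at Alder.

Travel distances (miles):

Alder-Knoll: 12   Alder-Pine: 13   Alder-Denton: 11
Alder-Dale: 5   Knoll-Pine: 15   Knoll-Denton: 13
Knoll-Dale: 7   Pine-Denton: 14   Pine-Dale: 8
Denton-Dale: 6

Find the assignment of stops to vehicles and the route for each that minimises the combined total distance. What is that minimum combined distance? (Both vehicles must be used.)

62 miles — the smallest possible combined total.

Try each way of splitting the stops between the two vehicles (each non-empty) and, for each split, find the best tour for each vehicle:
  {Knoll} + {Pine, Denton, Dale}: 24 + 38 = 62
  {Pine} + {Knoll, Denton, Dale}: 26 + 36 = 62
  {Knoll, Pine} + {Denton, Dale}: 40 + 22 = 62
  {Denton} + {Knoll, Pine, Dale}: 22 + 40 = 62
  {Knoll, Denton} + {Pine, Dale}: 36 + 26 = 62
  {Pine, Denton} + {Knoll, Dale}: 38 + 24 = 62
  … (7 splits in total)
Best: vehicle 1 Alder → Knoll → Alder = 24; vehicle 2 Alder → Pine → Denton → Dale → Alder = 38; combined 62.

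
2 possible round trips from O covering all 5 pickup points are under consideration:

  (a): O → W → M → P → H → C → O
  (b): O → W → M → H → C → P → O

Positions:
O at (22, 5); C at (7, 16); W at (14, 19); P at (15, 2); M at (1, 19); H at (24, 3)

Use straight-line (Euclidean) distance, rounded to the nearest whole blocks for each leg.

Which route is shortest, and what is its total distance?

(a): 16 + 13 + 22 + 9 + 21 + 19 = 100
(b): 16 + 13 + 28 + 21 + 16 + 8 = 102

Shortest is (a), total 100 blocks.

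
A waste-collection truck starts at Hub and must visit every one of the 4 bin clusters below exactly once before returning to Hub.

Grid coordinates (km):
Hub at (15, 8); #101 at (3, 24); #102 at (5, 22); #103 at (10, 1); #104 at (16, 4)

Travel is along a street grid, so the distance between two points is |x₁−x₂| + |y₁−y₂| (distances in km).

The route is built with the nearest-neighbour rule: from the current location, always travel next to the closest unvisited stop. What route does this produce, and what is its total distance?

72 km along Hub → #104 → #103 → #102 → #101 → Hub.

From Hub: distances to unvisited — #104=5, #103=12, #102=24, #101=28. Nearest is #104 (5).
From #104: distances to unvisited — #103=9, #102=29, #101=33. Nearest is #103 (9).
From #103: distances to unvisited — #102=26, #101=30. Nearest is #102 (26).
From #102: distances to unvisited — #101=4. Nearest is #101 (4).
Return #101→Hub: 28.
Total = 5 + 9 + 26 + 4 + 28 = 72.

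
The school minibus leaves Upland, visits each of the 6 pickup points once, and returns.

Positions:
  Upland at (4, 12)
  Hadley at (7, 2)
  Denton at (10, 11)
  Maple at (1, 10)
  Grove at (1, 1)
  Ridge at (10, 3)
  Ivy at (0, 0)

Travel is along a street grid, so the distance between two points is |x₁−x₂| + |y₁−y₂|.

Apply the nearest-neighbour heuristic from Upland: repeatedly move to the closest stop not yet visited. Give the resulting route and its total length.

Upland → [Maple:5 / Denton:7 / Hadley:13 / Grove:14 / Ridge:15 / Ivy:16] → Maple (5)
Maple → [Grove:9 / Denton:10 / Ivy:11 / Hadley:14 / Ridge:16] → Grove (9)
Grove → [Ivy:2 / Hadley:7 / Ridge:11 / Denton:19] → Ivy (2)
Ivy → [Hadley:9 / Ridge:13 / Denton:21] → Hadley (9)
Hadley → [Ridge:4 / Denton:12] → Ridge (4)
Ridge → [Denton:8] → Denton (8)
Return Denton→Upland: 7.
Total = 5 + 9 + 2 + 9 + 4 + 8 + 7 = 44.

Total distance 44 via the nearest-neighbour route Upland → Maple → Grove → Ivy → Hadley → Ridge → Denton → Upland.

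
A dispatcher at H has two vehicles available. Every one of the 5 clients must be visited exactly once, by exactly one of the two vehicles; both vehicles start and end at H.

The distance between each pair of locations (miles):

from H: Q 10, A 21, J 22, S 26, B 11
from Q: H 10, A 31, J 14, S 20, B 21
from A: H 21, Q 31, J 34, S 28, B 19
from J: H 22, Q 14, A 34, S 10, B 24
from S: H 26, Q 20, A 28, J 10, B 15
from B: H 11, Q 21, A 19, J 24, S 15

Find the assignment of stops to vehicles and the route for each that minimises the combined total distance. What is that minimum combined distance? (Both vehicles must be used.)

Minimum combined distance: 102 miles.

Try each way of splitting the stops between the two vehicles (each non-empty) and, for each split, find the best tour for each vehicle:
  {Q} + {A, J, S, B}: 20 + 87 = 107
  {A} + {Q, J, S, B}: 42 + 60 = 102
  {Q, A} + {J, S, B}: 62 + 58 = 120
  {J} + {Q, A, S, B}: 44 + 85 = 129
  {Q, J} + {A, S, B}: 46 + 75 = 121
  {A, J} + {Q, S, B}: 77 + 56 = 133
  … (15 splits in total)
Best: vehicle 1 H → A → H = 42; vehicle 2 H → Q → J → S → B → H = 60; combined 102.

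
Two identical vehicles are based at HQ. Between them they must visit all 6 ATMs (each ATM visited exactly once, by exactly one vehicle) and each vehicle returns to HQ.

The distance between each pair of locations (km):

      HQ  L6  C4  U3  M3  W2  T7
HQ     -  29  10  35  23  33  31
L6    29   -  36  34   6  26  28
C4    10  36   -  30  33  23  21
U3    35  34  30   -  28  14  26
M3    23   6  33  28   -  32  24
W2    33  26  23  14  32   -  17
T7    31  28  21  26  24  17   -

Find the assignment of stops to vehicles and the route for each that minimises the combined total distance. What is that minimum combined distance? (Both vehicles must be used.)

There are 2^5 − 1 = 31 ways to divide the 6 stops into two non-empty groups. For each, the best each vehicle can do is its own shortest tour through its group:
  {L6} + {C4, U3, M3, W2, T7}: 58 + 113 = 171
  {C4} + {L6, U3, M3, W2, T7}: 20 + 123 = 143
  {L6, C4} + {U3, M3, W2, T7}: 75 + 113 = 188
  {U3} + {L6, C4, M3, W2, T7}: 70 + 103 = 173
  {L6, U3} + {C4, M3, W2, T7}: 98 + 97 = 195
  {C4, U3} + {L6, M3, W2, T7}: 75 + 103 = 178
  … (31 splits in total)
Best: vehicle 1 HQ → C4 → HQ = 20; vehicle 2 HQ → U3 → W2 → T7 → L6 → M3 → HQ = 123; combined 143.

143 km — the smallest possible combined total.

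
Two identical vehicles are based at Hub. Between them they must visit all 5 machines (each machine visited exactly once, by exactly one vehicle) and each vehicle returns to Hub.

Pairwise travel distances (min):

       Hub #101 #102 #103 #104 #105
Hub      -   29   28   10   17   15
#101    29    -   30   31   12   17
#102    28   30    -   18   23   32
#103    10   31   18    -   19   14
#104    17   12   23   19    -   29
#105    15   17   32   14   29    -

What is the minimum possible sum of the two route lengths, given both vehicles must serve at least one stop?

Try each way of splitting the stops between the two vehicles (each non-empty) and, for each split, find the best tour for each vehicle:
  {#101} + {#102, #103, #104, #105}: 58 + 87 = 145
  {#102} + {#101, #103, #104, #105}: 56 + 70 = 126
  {#101, #102} + {#103, #104, #105}: 87 + 65 = 152
  {#103} + {#101, #102, #104, #105}: 20 + 95 = 115
  {#101, #103} + {#102, #104, #105}: 70 + 87 = 157
  {#102, #103} + {#101, #104, #105}: 56 + 61 = 117
  … (15 splits in total)
Best: vehicle 1 Hub → #103 → Hub = 20; vehicle 2 Hub → #102 → #104 → #101 → #105 → Hub = 95; combined 115.

115 min — the smallest possible combined total.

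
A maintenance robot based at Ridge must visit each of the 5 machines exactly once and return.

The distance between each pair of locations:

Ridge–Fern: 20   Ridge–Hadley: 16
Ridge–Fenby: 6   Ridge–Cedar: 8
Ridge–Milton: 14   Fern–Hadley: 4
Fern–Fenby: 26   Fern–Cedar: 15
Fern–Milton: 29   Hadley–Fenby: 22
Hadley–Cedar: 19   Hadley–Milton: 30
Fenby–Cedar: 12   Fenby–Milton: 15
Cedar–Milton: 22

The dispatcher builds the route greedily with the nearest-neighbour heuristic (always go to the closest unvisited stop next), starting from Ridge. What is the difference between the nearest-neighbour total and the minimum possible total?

Ridge: Fenby=6, Cedar=8, Milton=14, Hadley=16, Fern=20 ⇒ Fenby
Fenby: Cedar=12, Milton=15, Hadley=22, Fern=26 ⇒ Cedar
Cedar: Fern=15, Hadley=19, Milton=22 ⇒ Fern
Fern: Hadley=4, Milton=29 ⇒ Hadley
Hadley: Milton=30 ⇒ Milton
NN route Ridge → Fenby → Cedar → Fern → Hadley → Milton → Ridge costs 81.
Optimal: Ridge → Hadley → Fern → Cedar → Fenby → Milton → Ridge costs 76 (by enumerating all 60 distinct tours).
Excess = 81 − 76 = 5.

The nearest-neighbour route is 5 longer than optimal.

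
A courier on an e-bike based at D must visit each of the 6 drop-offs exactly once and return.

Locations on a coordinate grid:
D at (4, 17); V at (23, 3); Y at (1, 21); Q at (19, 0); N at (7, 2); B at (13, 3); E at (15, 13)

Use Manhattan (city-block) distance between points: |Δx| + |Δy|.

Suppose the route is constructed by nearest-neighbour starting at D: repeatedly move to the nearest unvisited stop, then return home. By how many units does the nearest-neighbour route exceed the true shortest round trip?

D: Y=7, E=15, N=18, B=23, Q=32, V=33 ⇒ Y
Y: E=22, N=25, B=30, Q=39, V=40 ⇒ E
E: B=12, Q=17, V=18, N=19 ⇒ B
B: N=7, Q=9, V=10 ⇒ N
N: Q=14, V=17 ⇒ Q
Q: V=7 ⇒ V
NN route D → Y → E → B → N → Q → V → D costs 102.
Optimal: D → Y → N → B → V → Q → E → D costs 88 (by enumerating all 360 distinct tours).
Excess = 102 − 88 = 14.

The nearest-neighbour route is 14 longer than optimal.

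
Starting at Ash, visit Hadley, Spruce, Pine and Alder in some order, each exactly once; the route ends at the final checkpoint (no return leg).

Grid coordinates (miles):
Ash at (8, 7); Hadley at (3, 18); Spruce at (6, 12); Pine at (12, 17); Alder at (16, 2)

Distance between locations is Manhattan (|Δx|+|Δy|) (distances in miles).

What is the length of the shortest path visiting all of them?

Minimum one-way distance = 45 miles.

There are 4! = 24 possible orderings.
Ash→Hadley→Spruce→Pine→Alder: 16+9+11+19 = 55
Ash→Hadley→Spruce→Alder→Pine: 16+9+20+19 = 64
Ash→Hadley→Pine→Spruce→Alder: 16+10+11+20 = 57
Ash→Hadley→Pine→Alder→Spruce: 16+10+19+20 = 65
Ash→Hadley→Alder→Spruce→Pine: 16+29+20+11 = 76
Ash→Hadley→Alder→Pine→Spruce: 16+29+19+11 = 75
Ash→Spruce→Hadley→Pine→Alder: 7+9+10+19 = 45
Ash→Spruce→Hadley→Alder→Pine: 7+9+29+19 = 64
Ash→Spruce→Pine→Hadley→Alder: 7+11+10+29 = 57
Ash→Spruce→Pine→Alder→Hadley: 7+11+19+29 = 66
Ash→Spruce→Alder→Hadley→Pine: 7+20+29+10 = 66
Ash→Spruce→Alder→Pine→Hadley: 7+20+19+10 = 56
Ash→Pine→Hadley→Spruce→Alder: 14+10+9+20 = 53
Ash→Pine→Hadley→Alder→Spruce: 14+10+29+20 = 73
… (10 more)
The minimum is 45.
One shortest path: Ash → Spruce → Hadley → Pine → Alder.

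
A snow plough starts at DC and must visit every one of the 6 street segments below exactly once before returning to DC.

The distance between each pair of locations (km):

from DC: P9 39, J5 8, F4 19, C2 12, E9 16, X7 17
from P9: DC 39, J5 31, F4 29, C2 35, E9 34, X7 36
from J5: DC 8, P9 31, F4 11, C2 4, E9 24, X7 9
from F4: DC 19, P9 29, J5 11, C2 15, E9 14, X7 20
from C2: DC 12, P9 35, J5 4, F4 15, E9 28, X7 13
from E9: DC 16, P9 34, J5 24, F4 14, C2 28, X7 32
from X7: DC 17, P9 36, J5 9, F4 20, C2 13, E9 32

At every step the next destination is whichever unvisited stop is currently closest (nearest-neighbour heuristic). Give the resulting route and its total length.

Nearest-neighbour total = 132 km; route DC → J5 → C2 → X7 → F4 → E9 → P9 → DC.

From DC: distances to unvisited — J5=8, C2=12, E9=16, X7=17, F4=19, P9=39. Nearest is J5 (8).
From J5: distances to unvisited — C2=4, X7=9, F4=11, E9=24, P9=31. Nearest is C2 (4).
From C2: distances to unvisited — X7=13, F4=15, E9=28, P9=35. Nearest is X7 (13).
From X7: distances to unvisited — F4=20, E9=32, P9=36. Nearest is F4 (20).
From F4: distances to unvisited — E9=14, P9=29. Nearest is E9 (14).
From E9: distances to unvisited — P9=34. Nearest is P9 (34).
Return P9→DC: 39.
Total = 8 + 4 + 13 + 20 + 14 + 34 + 39 = 132.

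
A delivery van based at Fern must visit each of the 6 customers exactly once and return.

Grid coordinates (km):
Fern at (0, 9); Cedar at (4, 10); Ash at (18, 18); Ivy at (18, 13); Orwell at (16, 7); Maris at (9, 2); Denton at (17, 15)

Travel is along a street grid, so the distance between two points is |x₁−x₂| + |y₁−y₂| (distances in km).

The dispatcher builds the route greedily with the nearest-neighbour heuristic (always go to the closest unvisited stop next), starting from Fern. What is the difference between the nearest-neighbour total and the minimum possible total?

4 km longer than the optimal tour.

From Fern: Cedar=5, Maris=16, Orwell=18, Ivy=22, Denton=23, Ash=27 → choose Cedar (5).
From Cedar: Maris=13, Orwell=15, Ivy=17, Denton=18, Ash=22 → choose Maris (13).
From Maris: Orwell=12, Ivy=20, Denton=21, Ash=25 → choose Orwell (12).
From Orwell: Ivy=8, Denton=9, Ash=13 → choose Ivy (8).
From Ivy: Denton=3, Ash=5 → choose Denton (3).
From Denton: Ash=4 → choose Ash (4).
NN route Fern → Cedar → Maris → Orwell → Ivy → Denton → Ash → Fern costs 72.
Optimal: Fern → Cedar → Ivy → Ash → Denton → Orwell → Maris → Fern costs 68 (by enumerating all 360 distinct tours).
Excess = 72 − 68 = 4.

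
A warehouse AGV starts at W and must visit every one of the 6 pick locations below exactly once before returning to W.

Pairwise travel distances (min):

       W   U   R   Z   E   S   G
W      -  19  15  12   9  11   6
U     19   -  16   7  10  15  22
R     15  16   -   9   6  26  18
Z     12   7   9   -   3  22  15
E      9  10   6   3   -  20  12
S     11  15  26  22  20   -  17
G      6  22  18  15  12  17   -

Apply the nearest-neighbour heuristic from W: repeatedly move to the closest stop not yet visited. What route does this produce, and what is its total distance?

At W the remaining stops are G 6, E 9, S 11, Z 12, R 15, U 19; go to G.
At G the remaining stops are E 12, Z 15, S 17, R 18, U 22; go to E.
At E the remaining stops are Z 3, R 6, U 10, S 20; go to Z.
At Z the remaining stops are U 7, R 9, S 22; go to U.
At U the remaining stops are S 15, R 16; go to S.
At S the remaining stops are R 26; go to R.
Return R→W: 15.
Total = 6 + 12 + 3 + 7 + 15 + 26 + 15 = 84.

Total distance 84 min via the nearest-neighbour route W → G → E → Z → U → S → R → W.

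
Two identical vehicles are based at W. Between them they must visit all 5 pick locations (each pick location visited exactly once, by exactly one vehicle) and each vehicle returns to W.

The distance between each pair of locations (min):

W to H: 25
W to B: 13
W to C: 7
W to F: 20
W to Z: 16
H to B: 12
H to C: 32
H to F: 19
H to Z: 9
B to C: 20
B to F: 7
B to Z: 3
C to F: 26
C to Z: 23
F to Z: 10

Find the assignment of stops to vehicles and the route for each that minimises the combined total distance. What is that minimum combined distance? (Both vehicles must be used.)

Check every non-empty split of the stops between the two vehicles; for each half take its own optimal tour:
  {H} + {B, C, F, Z}: 50 + 59 = 109
  {B} + {H, C, F, Z}: 26 + 77 = 103
  {H, B} + {C, F, Z}: 50 + 59 = 109
  {C} + {H, B, F, Z}: 14 + 64 = 78
  {H, C} + {B, F, Z}: 64 + 46 = 110
  {B, C} + {H, F, Z}: 40 + 64 = 104
  … (15 splits in total)
Best: vehicle 1 W → C → W = 14; vehicle 2 W → H → Z → B → F → W = 64; combined 78.

Minimum combined distance: 78 min.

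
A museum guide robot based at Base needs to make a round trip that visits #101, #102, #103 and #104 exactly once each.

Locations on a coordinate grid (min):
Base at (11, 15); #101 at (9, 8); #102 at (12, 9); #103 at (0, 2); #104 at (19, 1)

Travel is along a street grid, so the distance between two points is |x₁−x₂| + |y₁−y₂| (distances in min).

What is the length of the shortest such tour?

With 4 stops there are 4!/2 = 12 distinct round trips (a route and its reverse cost the same).
Base → #101 → #102 → #103 → #104 → Base: 9+4+19+20+22 = 74
Base → #101 → #102 → #104 → #103 → Base: 9+4+15+20+24 = 72
Base → #101 → #103 → #102 → #104 → Base: 9+15+19+15+22 = 80
Base → #101 → #103 → #104 → #102 → Base: 9+15+20+15+7 = 66
Base → #101 → #104 → #102 → #103 → Base: 9+17+15+19+24 = 84
Base → #101 → #104 → #103 → #102 → Base: 9+17+20+19+7 = 72
Base → #102 → #101 → #103 → #104 → Base: 7+4+15+20+22 = 68
Base → #102 → #101 → #104 → #103 → Base: 7+4+17+20+24 = 72
Base → #102 → #103 → #101 → #104 → Base: 7+19+15+17+22 = 80
Base → #102 → #104 → #101 → #103 → Base: 7+15+17+15+24 = 78
Base → #103 → #101 → #102 → #104 → Base: 24+15+4+15+22 = 80
Base → #103 → #102 → #101 → #104 → Base: 24+19+4+17+22 = 86
The minimum is 66.
One optimal route: Base → #101 → #103 → #104 → #102 → Base (or its reverse).

66 min — the shortest possible round trip.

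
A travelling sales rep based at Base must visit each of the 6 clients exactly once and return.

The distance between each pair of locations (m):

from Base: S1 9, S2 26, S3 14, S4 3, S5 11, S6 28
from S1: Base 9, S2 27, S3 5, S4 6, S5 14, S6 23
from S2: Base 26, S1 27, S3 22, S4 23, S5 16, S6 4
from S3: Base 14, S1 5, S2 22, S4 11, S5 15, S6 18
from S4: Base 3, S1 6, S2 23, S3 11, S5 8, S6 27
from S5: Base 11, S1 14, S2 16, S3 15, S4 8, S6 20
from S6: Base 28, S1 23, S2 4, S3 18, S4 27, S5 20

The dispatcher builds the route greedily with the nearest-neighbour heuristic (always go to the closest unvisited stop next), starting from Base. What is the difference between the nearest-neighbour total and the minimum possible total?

Excess over optimum: 14 m.

From Base: S4=3, S1=9, S5=11, S3=14, S2=26, S6=28 → choose S4 (3).
From S4: S1=6, S5=8, S3=11, S2=23, S6=27 → choose S1 (6).
From S1: S3=5, S5=14, S6=23, S2=27 → choose S3 (5).
From S3: S5=15, S6=18, S2=22 → choose S5 (15).
From S5: S2=16, S6=20 → choose S2 (16).
From S2: S6=4 → choose S6 (4).
NN route Base → S4 → S1 → S3 → S5 → S2 → S6 → Base costs 77.
Optimal: Base → S1 → S3 → S6 → S2 → S5 → S4 → Base costs 63 (by enumerating all 360 distinct tours).
Excess = 77 − 63 = 14.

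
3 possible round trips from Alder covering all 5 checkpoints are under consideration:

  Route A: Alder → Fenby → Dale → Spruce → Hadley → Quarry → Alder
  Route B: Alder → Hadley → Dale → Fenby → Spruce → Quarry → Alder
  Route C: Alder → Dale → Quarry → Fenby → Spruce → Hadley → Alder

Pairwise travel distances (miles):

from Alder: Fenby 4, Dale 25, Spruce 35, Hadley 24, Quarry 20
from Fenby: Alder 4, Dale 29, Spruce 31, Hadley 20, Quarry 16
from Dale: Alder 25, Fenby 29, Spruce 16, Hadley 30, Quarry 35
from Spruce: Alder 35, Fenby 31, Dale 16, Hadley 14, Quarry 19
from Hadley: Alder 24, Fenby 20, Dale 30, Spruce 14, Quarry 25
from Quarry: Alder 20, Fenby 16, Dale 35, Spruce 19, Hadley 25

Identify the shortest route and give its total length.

Shortest is Route A, total 108 miles.

Route A: 4 + 29 + 16 + 14 + 25 + 20 = 108
Route B: 24 + 30 + 29 + 31 + 19 + 20 = 153
Route C: 25 + 35 + 16 + 31 + 14 + 24 = 145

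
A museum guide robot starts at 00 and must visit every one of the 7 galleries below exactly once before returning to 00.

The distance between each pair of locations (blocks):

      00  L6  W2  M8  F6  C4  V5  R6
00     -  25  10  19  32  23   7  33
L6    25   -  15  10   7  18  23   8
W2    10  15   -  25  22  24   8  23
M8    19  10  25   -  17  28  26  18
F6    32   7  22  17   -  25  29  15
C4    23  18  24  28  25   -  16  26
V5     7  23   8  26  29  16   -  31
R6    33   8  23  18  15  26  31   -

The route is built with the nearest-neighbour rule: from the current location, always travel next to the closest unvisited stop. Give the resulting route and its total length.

At 00 the remaining stops are V5 7, W2 10, M8 19, C4 23, L6 25, F6 32, R6 33; go to V5.
At V5 the remaining stops are W2 8, C4 16, L6 23, M8 26, F6 29, R6 31; go to W2.
At W2 the remaining stops are L6 15, F6 22, R6 23, C4 24, M8 25; go to L6.
At L6 the remaining stops are F6 7, R6 8, M8 10, C4 18; go to F6.
At F6 the remaining stops are R6 15, M8 17, C4 25; go to R6.
At R6 the remaining stops are M8 18, C4 26; go to M8.
At M8 the remaining stops are C4 28; go to C4.
Return C4→00: 23.
Total = 7 + 8 + 15 + 7 + 15 + 18 + 28 + 23 = 121.

Total distance 121 blocks via the nearest-neighbour route 00 → V5 → W2 → L6 → F6 → R6 → M8 → C4 → 00.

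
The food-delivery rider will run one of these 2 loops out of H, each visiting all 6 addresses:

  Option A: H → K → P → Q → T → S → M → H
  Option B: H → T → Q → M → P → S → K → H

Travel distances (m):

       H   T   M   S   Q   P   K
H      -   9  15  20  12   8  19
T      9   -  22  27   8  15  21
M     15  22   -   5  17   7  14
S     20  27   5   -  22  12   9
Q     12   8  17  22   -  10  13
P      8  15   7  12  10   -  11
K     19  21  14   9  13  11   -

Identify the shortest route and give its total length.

Option A: 19 + 11 + 10 + 8 + 27 + 5 + 15 = 95
Option B: 9 + 8 + 17 + 7 + 12 + 9 + 19 = 81

Shortest is Option B, total 81 m.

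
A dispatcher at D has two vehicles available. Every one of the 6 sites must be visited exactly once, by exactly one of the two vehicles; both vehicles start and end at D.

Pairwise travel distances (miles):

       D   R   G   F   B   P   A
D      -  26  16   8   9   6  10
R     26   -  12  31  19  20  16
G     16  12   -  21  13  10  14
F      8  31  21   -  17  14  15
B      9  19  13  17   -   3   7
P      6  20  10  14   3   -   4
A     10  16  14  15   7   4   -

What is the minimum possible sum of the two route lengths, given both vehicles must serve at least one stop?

76 miles — the smallest possible combined total.

There are 2^5 − 1 = 31 ways to divide the 6 stops into two non-empty groups. For each, the best each vehicle can do is its own shortest tour through its group:
  {R} + {G, F, B, P, A}: 52 + 59 = 111
  {G} + {R, F, B, P, A}: 32 + 67 = 99
  {R, G} + {F, B, P, A}: 54 + 39 = 93
  {F} + {R, G, B, P, A}: 16 + 60 = 76
  {R, F} + {G, B, P, A}: 65 + 46 = 111
  {G, F} + {R, B, P, A}: 45 + 54 = 99
  … (31 splits in total)
Best: vehicle 1 D → F → D = 16; vehicle 2 D → G → R → A → B → P → D = 60; combined 76.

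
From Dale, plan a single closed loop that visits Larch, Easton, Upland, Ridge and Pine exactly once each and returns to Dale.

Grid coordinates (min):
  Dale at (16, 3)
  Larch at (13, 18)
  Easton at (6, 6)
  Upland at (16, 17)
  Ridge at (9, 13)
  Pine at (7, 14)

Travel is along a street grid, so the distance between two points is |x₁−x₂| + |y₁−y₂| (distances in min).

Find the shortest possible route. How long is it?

Minimum total distance: 52 min.

There are 60 distinct closed tours to check (reversals are equivalent).
Dale→Larch→Easton→Upland→Ridge→Pine→Dale: 18+19+21+11+3+20 = 92
Dale→Larch→Easton→Upland→Pine→Ridge→Dale: 18+19+21+12+3+17 = 90
Dale→Larch→Easton→Ridge→Upland→Pine→Dale: 18+19+10+11+12+20 = 90
Dale→Larch→Easton→Ridge→Pine→Upland→Dale: 18+19+10+3+12+14 = 76
Dale→Larch→Easton→Pine→Upland→Ridge→Dale: 18+19+9+12+11+17 = 86
Dale→Larch→Easton→Pine→Ridge→Upland→Dale: 18+19+9+3+11+14 = 74
Dale→Larch→Upland→Easton→Ridge→Pine→Dale: 18+4+21+10+3+20 = 76
Dale→Larch→Upland→Easton→Pine→Ridge→Dale: 18+4+21+9+3+17 = 72
Dale→Larch→Upland→Ridge→Easton→Pine→Dale: 18+4+11+10+9+20 = 72
Dale→Larch→Upland→Ridge→Pine→Easton→Dale: 18+4+11+3+9+13 = 58
Dale→Larch→Upland→Pine→Easton→Ridge→Dale: 18+4+12+9+10+17 = 70
Dale→Larch→Upland→Pine→Ridge→Easton→Dale: 18+4+12+3+10+13 = 60
Dale→Larch→Ridge→Easton→Upland→Pine→Dale: 18+9+10+21+12+20 = 90
Dale→Larch→Ridge→Easton→Pine→Upland→Dale: 18+9+10+9+12+14 = 72
… (46 more)
Dale→Easton→Pine→Ridge→Larch→Upland→Dale: 13+9+3+9+4+14 = 52  ← best
The minimum is 52.
One optimal route: Dale → Easton → Pine → Ridge → Larch → Upland → Dale (or its reverse).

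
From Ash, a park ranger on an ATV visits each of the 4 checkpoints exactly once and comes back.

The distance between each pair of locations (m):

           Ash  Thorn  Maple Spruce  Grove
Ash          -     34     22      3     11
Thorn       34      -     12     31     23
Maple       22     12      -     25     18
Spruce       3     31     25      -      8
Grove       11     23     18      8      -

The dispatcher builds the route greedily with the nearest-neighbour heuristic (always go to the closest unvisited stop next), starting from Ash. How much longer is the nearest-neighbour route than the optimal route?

Ash: Spruce=3, Grove=11, Maple=22, Thorn=34 ⇒ Spruce
Spruce: Grove=8, Maple=25, Thorn=31 ⇒ Grove
Grove: Maple=18, Thorn=23 ⇒ Maple
Maple: Thorn=12 ⇒ Thorn
NN route Ash → Spruce → Grove → Maple → Thorn → Ash costs 75.
Optimal: Ash → Maple → Thorn → Grove → Spruce → Ash costs 68 (by enumerating all 12 distinct tours).
Excess = 75 − 68 = 7.

7 m longer than the optimal tour.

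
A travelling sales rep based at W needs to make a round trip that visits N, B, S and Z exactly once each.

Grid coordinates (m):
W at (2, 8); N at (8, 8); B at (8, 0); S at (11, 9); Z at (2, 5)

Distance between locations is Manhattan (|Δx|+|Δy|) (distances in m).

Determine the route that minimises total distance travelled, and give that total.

W - N - B - S - Z - W: 6+8+12+13+3 = 42
W - N - B - Z - S - W: 6+8+11+13+10 = 48
W - N - S - B - Z - W: 6+4+12+11+3 = 36
W - N - S - Z - B - W: 6+4+13+11+14 = 48
W - N - Z - B - S - W: 6+9+11+12+10 = 48
W - N - Z - S - B - W: 6+9+13+12+14 = 54
W - B - N - S - Z - W: 14+8+4+13+3 = 42
W - B - N - Z - S - W: 14+8+9+13+10 = 54
W - B - S - N - Z - W: 14+12+4+9+3 = 42
W - B - Z - N - S - W: 14+11+9+4+10 = 48
W - S - N - B - Z - W: 10+4+8+11+3 = 36
W - S - B - N - Z - W: 10+12+8+9+3 = 42
The minimum is 36.
One optimal route: W → N → S → B → Z → W (or its reverse).

Minimum total distance: 36 m.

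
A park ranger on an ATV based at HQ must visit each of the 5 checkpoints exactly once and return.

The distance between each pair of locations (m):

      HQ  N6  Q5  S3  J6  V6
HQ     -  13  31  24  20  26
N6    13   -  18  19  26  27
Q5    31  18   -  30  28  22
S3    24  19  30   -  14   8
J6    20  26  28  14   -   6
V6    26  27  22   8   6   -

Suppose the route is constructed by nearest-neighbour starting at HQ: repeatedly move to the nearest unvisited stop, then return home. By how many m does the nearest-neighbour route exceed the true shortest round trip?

HQ: N6=13, J6=20, S3=24, V6=26, Q5=31 ⇒ N6
N6: Q5=18, S3=19, J6=26, V6=27 ⇒ Q5
Q5: V6=22, J6=28, S3=30 ⇒ V6
V6: J6=6, S3=8 ⇒ J6
J6: S3=14 ⇒ S3
NN route HQ → N6 → Q5 → V6 → J6 → S3 → HQ costs 97.
Optimal: HQ → N6 → Q5 → S3 → V6 → J6 → HQ costs 95 (by enumerating all 60 distinct tours).
Excess = 97 − 95 = 2.

The nearest-neighbour route is 2 m longer than optimal.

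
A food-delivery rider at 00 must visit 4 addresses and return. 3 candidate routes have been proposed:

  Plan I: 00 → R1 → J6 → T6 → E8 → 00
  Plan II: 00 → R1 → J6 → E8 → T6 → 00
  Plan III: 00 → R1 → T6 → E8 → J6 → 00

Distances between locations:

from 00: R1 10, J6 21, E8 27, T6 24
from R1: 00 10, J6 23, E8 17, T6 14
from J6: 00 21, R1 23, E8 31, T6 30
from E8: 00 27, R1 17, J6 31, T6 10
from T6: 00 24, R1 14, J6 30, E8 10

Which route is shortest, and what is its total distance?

Plan I: 10 + 23 + 30 + 10 + 27 = 100
Plan II: 10 + 23 + 31 + 10 + 24 = 98
Plan III: 10 + 14 + 10 + 31 + 21 = 86

86 — Plan III is the shortest.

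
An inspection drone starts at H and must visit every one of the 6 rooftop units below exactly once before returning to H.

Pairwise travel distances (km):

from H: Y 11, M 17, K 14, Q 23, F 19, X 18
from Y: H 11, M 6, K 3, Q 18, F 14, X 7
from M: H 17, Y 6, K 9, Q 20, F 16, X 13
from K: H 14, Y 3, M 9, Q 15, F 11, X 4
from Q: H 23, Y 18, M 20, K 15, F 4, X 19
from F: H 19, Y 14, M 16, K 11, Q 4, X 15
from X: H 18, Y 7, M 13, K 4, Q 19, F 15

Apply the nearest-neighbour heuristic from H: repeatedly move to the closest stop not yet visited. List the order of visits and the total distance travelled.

Total distance 74 km via the nearest-neighbour route H → Y → K → X → M → F → Q → H.

H → [Y:11 / K:14 / M:17 / X:18 / F:19 / Q:23] → Y (11)
Y → [K:3 / M:6 / X:7 / F:14 / Q:18] → K (3)
K → [X:4 / M:9 / F:11 / Q:15] → X (4)
X → [M:13 / F:15 / Q:19] → M (13)
M → [F:16 / Q:20] → F (16)
F → [Q:4] → Q (4)
Return Q→H: 23.
Total = 11 + 3 + 4 + 13 + 16 + 4 + 23 = 74.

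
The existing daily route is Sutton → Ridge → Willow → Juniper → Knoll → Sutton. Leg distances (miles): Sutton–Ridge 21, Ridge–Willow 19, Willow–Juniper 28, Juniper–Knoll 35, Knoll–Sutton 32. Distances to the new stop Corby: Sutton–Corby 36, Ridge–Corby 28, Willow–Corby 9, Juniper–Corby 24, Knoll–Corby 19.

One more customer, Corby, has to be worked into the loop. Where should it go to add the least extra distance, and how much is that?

Insertion cost between consecutive stops i–j is d(i,Corby) + d(Corby,j) − d(i,j):
  between Sutton and Ridge: 36 + 28 − 21 = 43
  between Ridge and Willow: 28 + 9 − 19 = 18
  between Willow and Juniper: 9 + 24 − 28 = 5
  between Juniper and Knoll: 24 + 19 − 35 = 8
  between Knoll and Sutton: 19 + 36 − 32 = 23
Cheapest insertion is between Willow and Juniper, adding 5.
New total = 135 + 5 = 140.

Adding 5 miles by placing Corby on the Willow–Juniper leg.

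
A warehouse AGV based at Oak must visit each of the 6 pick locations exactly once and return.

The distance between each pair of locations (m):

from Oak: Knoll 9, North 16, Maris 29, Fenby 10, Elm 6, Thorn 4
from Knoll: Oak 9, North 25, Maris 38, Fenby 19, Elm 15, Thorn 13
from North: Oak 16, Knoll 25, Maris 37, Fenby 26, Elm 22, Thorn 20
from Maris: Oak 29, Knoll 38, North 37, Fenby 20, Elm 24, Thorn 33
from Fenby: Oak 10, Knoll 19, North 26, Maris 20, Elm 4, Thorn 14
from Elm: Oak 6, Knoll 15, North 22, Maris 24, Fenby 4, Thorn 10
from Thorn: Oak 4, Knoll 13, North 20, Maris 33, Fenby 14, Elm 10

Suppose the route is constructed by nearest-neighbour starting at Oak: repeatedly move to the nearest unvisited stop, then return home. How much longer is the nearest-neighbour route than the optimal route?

Oak: Thorn=4, Elm=6, Knoll=9, Fenby=10, North=16, Maris=29 ⇒ Thorn
Thorn: Elm=10, Knoll=13, Fenby=14, North=20, Maris=33 ⇒ Elm
Elm: Fenby=4, Knoll=15, North=22, Maris=24 ⇒ Fenby
Fenby: Knoll=19, Maris=20, North=26 ⇒ Knoll
Knoll: North=25, Maris=38 ⇒ North
North: Maris=37 ⇒ Maris
NN route Oak → Thorn → Elm → Fenby → Knoll → North → Maris → Oak costs 128.
Optimal: Oak → Knoll → North → Maris → Fenby → Elm → Thorn → Oak costs 109 (by enumerating all 360 distinct tours).
Excess = 128 − 109 = 19.

Excess over optimum: 19 m.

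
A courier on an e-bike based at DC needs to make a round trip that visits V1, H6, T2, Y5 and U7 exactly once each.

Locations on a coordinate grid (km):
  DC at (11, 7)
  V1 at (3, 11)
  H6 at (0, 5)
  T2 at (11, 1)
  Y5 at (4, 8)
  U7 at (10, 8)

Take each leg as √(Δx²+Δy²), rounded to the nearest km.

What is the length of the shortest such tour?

Shortest round trip = 35 km.

DC→V1→H6→T2→Y5→U7→DC: 9+7+12+10+6+1 = 45
DC→V1→H6→T2→U7→Y5→DC: 9+7+12+7+6+7 = 48
DC→V1→H6→Y5→T2→U7→DC: 9+7+5+10+7+1 = 39
DC→V1→H6→Y5→U7→T2→DC: 9+7+5+6+7+6 = 40
DC→V1→H6→U7→T2→Y5→DC: 9+7+10+7+10+7 = 50
DC→V1→H6→U7→Y5→T2→DC: 9+7+10+6+10+6 = 48
DC→V1→T2→H6→Y5→U7→DC: 9+13+12+5+6+1 = 46
DC→V1→T2→H6→U7→Y5→DC: 9+13+12+10+6+7 = 57
DC→V1→T2→Y5→H6→U7→DC: 9+13+10+5+10+1 = 48
DC→V1→T2→Y5→U7→H6→DC: 9+13+10+6+10+11 = 59
DC→V1→T2→U7→H6→Y5→DC: 9+13+7+10+5+7 = 51
DC→V1→T2→U7→Y5→H6→DC: 9+13+7+6+5+11 = 51
DC→V1→Y5→H6→T2→U7→DC: 9+3+5+12+7+1 = 37
DC→V1→Y5→H6→U7→T2→DC: 9+3+5+10+7+6 = 40
… (46 more)
DC→T2→H6→V1→Y5→U7→DC: 6+12+7+3+6+1 = 35  ← best
The minimum is 35.
One optimal route: DC → T2 → H6 → V1 → Y5 → U7 → DC (or its reverse).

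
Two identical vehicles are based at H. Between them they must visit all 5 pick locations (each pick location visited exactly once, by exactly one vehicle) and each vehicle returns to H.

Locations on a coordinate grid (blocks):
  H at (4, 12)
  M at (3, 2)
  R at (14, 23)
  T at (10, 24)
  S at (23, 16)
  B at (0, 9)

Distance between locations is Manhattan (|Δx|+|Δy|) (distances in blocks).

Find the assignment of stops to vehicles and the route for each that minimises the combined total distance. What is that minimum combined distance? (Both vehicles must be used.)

Try each way of splitting the stops between the two vehicles (each non-empty) and, for each split, find the best tour for each vehicle:
  {M} + {R, T, S, B}: 22 + 76 = 98
  {R} + {M, T, S, B}: 42 + 90 = 132
  {M, R} + {T, S, B}: 64 + 76 = 140
  {T} + {M, R, S, B}: 36 + 88 = 124
  {M, T} + {R, S, B}: 58 + 74 = 132
  {R, T} + {M, S, B}: 44 + 74 = 118
  … (15 splits in total)
  {R, T, S} + {M, B}: 62 + 28 = 90  ← best
Best: vehicle 1 H → T → R → S → H = 62; vehicle 2 H → M → B → H = 28; combined 90.

90 blocks — the smallest possible combined total.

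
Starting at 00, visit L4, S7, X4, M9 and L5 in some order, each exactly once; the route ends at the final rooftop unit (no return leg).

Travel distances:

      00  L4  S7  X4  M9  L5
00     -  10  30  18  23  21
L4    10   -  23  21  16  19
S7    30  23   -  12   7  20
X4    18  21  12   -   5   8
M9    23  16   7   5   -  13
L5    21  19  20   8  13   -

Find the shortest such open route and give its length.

49 — the minimum one-way total.

There are 5! = 120 possible orderings.
00→L4→S7→X4→M9→L5: 10+23+12+5+13 = 63
00→L4→S7→X4→L5→M9: 10+23+12+8+13 = 66
00→L4→S7→M9→X4→L5: 10+23+7+5+8 = 53
00→L4→S7→M9→L5→X4: 10+23+7+13+8 = 61
00→L4→S7→L5→X4→M9: 10+23+20+8+5 = 66
00→L4→S7→L5→M9→X4: 10+23+20+13+5 = 71
00→L4→X4→S7→M9→L5: 10+21+12+7+13 = 63
00→L4→X4→S7→L5→M9: 10+21+12+20+13 = 76
00→L4→X4→M9→S7→L5: 10+21+5+7+20 = 63
00→L4→X4→M9→L5→S7: 10+21+5+13+20 = 69
00→L4→X4→L5→S7→M9: 10+21+8+20+7 = 66
00→L4→X4→L5→M9→S7: 10+21+8+13+7 = 59
00→L4→M9→S7→X4→L5: 10+16+7+12+8 = 53
00→L4→M9→S7→L5→X4: 10+16+7+20+8 = 61
… (106 more)
00→L4→L5→X4→M9→S7: 10+19+8+5+7 = 49  ← best
The minimum is 49.
One shortest path: 00 → L4 → L5 → X4 → M9 → S7.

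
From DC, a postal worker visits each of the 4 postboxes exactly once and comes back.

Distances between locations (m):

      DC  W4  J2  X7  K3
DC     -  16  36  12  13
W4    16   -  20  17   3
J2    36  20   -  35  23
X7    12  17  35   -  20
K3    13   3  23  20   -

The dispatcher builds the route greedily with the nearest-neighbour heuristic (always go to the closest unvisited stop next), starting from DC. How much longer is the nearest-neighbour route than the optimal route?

The nearest-neighbour route is 8 m longer than optimal.

From DC: X7=12, K3=13, W4=16, J2=36 → choose X7 (12).
From X7: W4=17, K3=20, J2=35 → choose W4 (17).
From W4: K3=3, J2=20 → choose K3 (3).
From K3: J2=23 → choose J2 (23).
NN route DC → X7 → W4 → K3 → J2 → DC costs 91.
Optimal: DC → X7 → J2 → W4 → K3 → DC costs 83 (by enumerating all 12 distinct tours).
Excess = 91 − 83 = 8.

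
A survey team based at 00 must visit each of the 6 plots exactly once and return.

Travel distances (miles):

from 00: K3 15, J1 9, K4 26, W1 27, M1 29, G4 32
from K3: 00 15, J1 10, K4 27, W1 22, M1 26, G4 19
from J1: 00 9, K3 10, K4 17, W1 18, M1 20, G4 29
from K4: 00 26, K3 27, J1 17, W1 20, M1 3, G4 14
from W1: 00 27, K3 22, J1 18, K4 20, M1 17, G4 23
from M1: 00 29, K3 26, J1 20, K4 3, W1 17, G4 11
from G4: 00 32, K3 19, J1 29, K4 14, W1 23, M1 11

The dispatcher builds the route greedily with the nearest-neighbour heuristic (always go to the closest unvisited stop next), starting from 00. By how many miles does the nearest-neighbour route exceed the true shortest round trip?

4 miles longer than the optimal tour.

00: J1=9, K3=15, K4=26, W1=27, M1=29, G4=32 ⇒ J1
J1: K3=10, K4=17, W1=18, M1=20, G4=29 ⇒ K3
K3: G4=19, W1=22, M1=26, K4=27 ⇒ G4
G4: M1=11, K4=14, W1=23 ⇒ M1
M1: K4=3, W1=17 ⇒ K4
K4: W1=20 ⇒ W1
NN route 00 → J1 → K3 → G4 → M1 → K4 → W1 → 00 costs 99.
Optimal: 00 → K3 → G4 → K4 → M1 → W1 → J1 → 00 costs 95 (by enumerating all 360 distinct tours).
Excess = 99 − 95 = 4.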